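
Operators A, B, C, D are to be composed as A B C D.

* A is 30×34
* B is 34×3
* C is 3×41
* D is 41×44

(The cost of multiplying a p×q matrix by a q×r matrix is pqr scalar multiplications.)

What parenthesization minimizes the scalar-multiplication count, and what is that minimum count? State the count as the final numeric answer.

Adjacent pairs: AB = 30·34·3 = 3060; BC = 34·3·41 = 4182; CD = 3·41·44 = 5412.
Length 3: A..C: k=1: 0+4182+30·34·41=46002; k=2: 3060+0+30·3·41=6750 → min 6750 | B..D: k=2: 0+5412+34·3·44=9900; k=3: 4182+0+34·41·44=65518 → min 9900.
Length 4: A..D: k=1: 0+9900+30·34·44=54780; k=2: 3060+5412+30·3·44=12432; k=3: 6750+0+30·41·44=60870 → min 12432.
Optimal parenthesization: ((A B) (C D)) with cost 12432.

12432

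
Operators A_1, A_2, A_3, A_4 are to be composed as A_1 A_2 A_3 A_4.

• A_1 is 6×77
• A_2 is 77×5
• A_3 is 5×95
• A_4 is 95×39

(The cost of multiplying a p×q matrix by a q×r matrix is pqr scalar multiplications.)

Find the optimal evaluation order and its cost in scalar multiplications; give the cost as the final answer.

22005

Adjacent pairs: A_1A_2 = 6·77·5 = 2310; A_2A_3 = 77·5·95 = 36575; A_3A_4 = 5·95·39 = 18525.
Length 3: A_1..A_3: k=1: 0+36575+6·77·95=80465; k=2: 2310+0+6·5·95=5160 → min 5160 | A_2..A_4: k=2: 0+18525+77·5·39=33540; k=3: 36575+0+77·95·39=321860 → min 33540.
Length 4: A_1..A_4: k=1: 0+33540+6·77·39=51558; k=2: 2310+18525+6·5·39=22005; k=3: 5160+0+6·95·39=27390 → min 22005.
Optimal parenthesization: ((A_1 A_2) (A_3 A_4)) with cost 22005.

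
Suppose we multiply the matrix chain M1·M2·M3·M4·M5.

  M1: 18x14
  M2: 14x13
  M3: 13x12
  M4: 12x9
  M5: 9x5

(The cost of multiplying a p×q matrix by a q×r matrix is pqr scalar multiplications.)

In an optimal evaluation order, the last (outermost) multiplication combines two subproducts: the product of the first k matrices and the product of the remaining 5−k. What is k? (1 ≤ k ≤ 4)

1

Adjacent pairs: M1M2 = 18·14·13 = 3276; M2M3 = 14·13·12 = 2184; M3M4 = 13·12·9 = 1404; M4M5 = 12·9·5 = 540.
Length 3: M1..M3: k=1: 0+2184+18·14·12=5208; k=2: 3276+0+18·13·12=6084 → min 5208 | M2..M4: k=2: 0+1404+14·13·9=3042; k=3: 2184+0+14·12·9=3696 → min 3042 | M3..M5: k=3: 0+540+13·12·5=1320; k=4: 1404+0+13·9·5=1989 → min 1320.
Length 4: M1..M4: k=1: 0+3042+18·14·9=5310; k=2: 3276+1404+18·13·9=6786; k=3: 5208+0+18·12·9=7152 → min 5310 | M2..M5: k=2: 0+1320+14·13·5=2230; k=3: 2184+540+14·12·5=3564; k=4: 3042+0+14·9·5=3672 → min 2230.
Top-level splits: k=1: (M1..M1)·(M2..M5) → 0+2230+18·14·5 = 3490; k=2: (M1..M2)·(M3..M5) → 3276+1320+18·13·5 = 5766; k=3: (M1..M3)·(M4..M5) → 5208+540+18·12·5 = 6828; k=4: (M1..M4)·(M5..M5) → 5310+0+18·9·5 = 6120.
Best split is after M1, i.e. k = 1.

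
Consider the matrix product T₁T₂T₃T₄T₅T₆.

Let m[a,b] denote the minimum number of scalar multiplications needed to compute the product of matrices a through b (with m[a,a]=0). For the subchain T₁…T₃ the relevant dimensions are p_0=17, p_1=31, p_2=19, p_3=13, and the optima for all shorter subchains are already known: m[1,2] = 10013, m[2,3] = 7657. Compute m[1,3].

m[1,3] = min over k∈[1,2] of m[1,k]+m[k+1,3]+p_{0}·p_k·p_{3}.
k=1: 0 + 7657 + 17·31·13 = 14508; k=2: 10013 + 0 + 17·19·13 = 14212.
Minimum: 14212 at k=2.

14212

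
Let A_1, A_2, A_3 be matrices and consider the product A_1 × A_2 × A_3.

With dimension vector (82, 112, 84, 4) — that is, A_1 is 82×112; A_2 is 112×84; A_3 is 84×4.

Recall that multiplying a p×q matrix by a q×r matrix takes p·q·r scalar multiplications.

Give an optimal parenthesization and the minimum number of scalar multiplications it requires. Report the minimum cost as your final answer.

(A_1 × (A_2 × A_3)): cost 74368.
((A_1 × A_2) × A_3): cost 799008.
Optimal: (A_1 × (A_2 × A_3)) with cost 74368.

74368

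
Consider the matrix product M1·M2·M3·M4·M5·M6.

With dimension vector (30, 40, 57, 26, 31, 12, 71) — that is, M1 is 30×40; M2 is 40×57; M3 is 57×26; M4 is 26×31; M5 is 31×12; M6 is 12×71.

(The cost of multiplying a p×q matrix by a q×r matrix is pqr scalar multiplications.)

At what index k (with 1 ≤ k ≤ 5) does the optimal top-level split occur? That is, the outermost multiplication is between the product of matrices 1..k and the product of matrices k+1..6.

5

Adjacent pairs: M1M2 = 30·40·57 = 68400; M2M3 = 40·57·26 = 59280; M3M4 = 57·26·31 = 45942; M4M5 = 26·31·12 = 9672; M5M6 = 31·12·71 = 26412.
Length 3: M1..M3: k=1: 0+59280+30·40·26=90480; k=2: 68400+0+30·57·26=112860 → min 90480 | M2..M4: k=2: 0+45942+40·57·31=116622; k=3: 59280+0+40·26·31=91520 → min 91520 | M3..M5: k=3: 0+9672+57·26·12=27456; k=4: 45942+0+57·31·12=67146 → min 27456 | M4..M6: k=4: 0+26412+26·31·71=83638; k=5: 9672+0+26·12·71=31824 → min 31824.
Length 4: M1..M4: k=1: 0+91520+30·40·31=128720; k=2: 68400+45942+30·57·31=167352; k=3: 90480+0+30·26·31=114660 → min 114660 | M2..M5: k=2: 0+27456+40·57·12=54816; k=3: 59280+9672+40·26·12=81432; k=4: 91520+0+40·31·12=106400 → min 54816 | M3..M6: k=3: 0+31824+57·26·71=137046; k=4: 45942+26412+57·31·71=197811; k=5: 27456+0+57·12·71=76020 → min 76020.
Length 5: M1..M5: k=1: 0+54816+30·40·12=69216; k=2: 68400+27456+30·57·12=116376; k=3: 90480+9672+30·26·12=109512; k=4: 114660+0+30·31·12=125820 → min 69216 | M2..M6: k=2: 0+76020+40·57·71=237900; k=3: 59280+31824+40·26·71=164944; k=4: 91520+26412+40·31·71=205972; k=5: 54816+0+40·12·71=88896 → min 88896.
Top-level splits: k=1: (M1..M1)·(M2..M6) → 0+88896+30·40·71 = 174096; k=2: (M1..M2)·(M3..M6) → 68400+76020+30·57·71 = 265830; k=3: (M1..M3)·(M4..M6) → 90480+31824+30·26·71 = 177684; k=4: (M1..M4)·(M5..M6) → 114660+26412+30·31·71 = 207102; k=5: (M1..M5)·(M6..M6) → 69216+0+30·12·71 = 94776.
Best split is after M5, i.e. k = 5.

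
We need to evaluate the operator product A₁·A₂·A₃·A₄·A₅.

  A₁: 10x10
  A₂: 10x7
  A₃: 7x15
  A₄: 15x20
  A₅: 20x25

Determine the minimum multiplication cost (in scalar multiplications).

8050

Adjacent pairs: A₁A₂ = 10·10·7 = 700; A₂A₃ = 10·7·15 = 1050; A₃A₄ = 7·15·20 = 2100; A₄A₅ = 15·20·25 = 7500.
Length 3: A₁..A₃: k=1: 0+1050+10·10·15=2550; k=2: 700+0+10·7·15=1750 → min 1750 | A₂..A₄: k=2: 0+2100+10·7·20=3500; k=3: 1050+0+10·15·20=4050 → min 3500 | A₃..A₅: k=3: 0+7500+7·15·25=10125; k=4: 2100+0+7·20·25=5600 → min 5600.
Length 4: A₁..A₄: k=1: 0+3500+10·10·20=5500; k=2: 700+2100+10·7·20=4200; k=3: 1750+0+10·15·20=4750 → min 4200 | A₂..A₅: k=2: 0+5600+10·7·25=7350; k=3: 1050+7500+10·15·25=12300; k=4: 3500+0+10·20·25=8500 → min 7350.
Length 5: A₁..A₅: k=1: 0+7350+10·10·25=9850; k=2: 700+5600+10·7·25=8050; k=3: 1750+7500+10·15·25=13000; k=4: 4200+0+10·20·25=9200 → min 8050.
Optimal order: ((A₁·A₂)·((A₃·A₄)·A₅)) with cost 8050.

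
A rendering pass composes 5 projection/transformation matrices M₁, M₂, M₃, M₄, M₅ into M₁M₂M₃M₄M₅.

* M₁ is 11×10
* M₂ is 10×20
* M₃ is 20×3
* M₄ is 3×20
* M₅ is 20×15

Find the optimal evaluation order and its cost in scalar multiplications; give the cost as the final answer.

Adjacent pairs: M₁M₂ = 11·10·20 = 2200; M₂M₃ = 10·20·3 = 600; M₃M₄ = 20·3·20 = 1200; M₄M₅ = 3·20·15 = 900.
Length 3: M₁..M₃: k=1: 0+600+11·10·3=930; k=2: 2200+0+11·20·3=2860 → min 930 | M₂..M₄: k=2: 0+1200+10·20·20=5200; k=3: 600+0+10·3·20=1200 → min 1200 | M₃..M₅: k=3: 0+900+20·3·15=1800; k=4: 1200+0+20·20·15=7200 → min 1800.
Length 4: M₁..M₄: k=1: 0+1200+11·10·20=3400; k=2: 2200+1200+11·20·20=7800; k=3: 930+0+11·3·20=1590 → min 1590 | M₂..M₅: k=2: 0+1800+10·20·15=4800; k=3: 600+900+10·3·15=1950; k=4: 1200+0+10·20·15=4200 → min 1950.
Length 5: M₁..M₅: k=1: 0+1950+11·10·15=3600; k=2: 2200+1800+11·20·15=7300; k=3: 930+900+11·3·15=2325; k=4: 1590+0+11·20·15=4890 → min 2325.
Optimal parenthesization: ((M₁(M₂M₃))(M₄M₅)) with cost 2325.

2325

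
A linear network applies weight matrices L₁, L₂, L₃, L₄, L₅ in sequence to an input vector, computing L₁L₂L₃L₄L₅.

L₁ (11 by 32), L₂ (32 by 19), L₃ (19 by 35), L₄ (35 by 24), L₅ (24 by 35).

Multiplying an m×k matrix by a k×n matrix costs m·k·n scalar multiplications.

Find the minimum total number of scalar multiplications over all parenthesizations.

32483

Adjacent pairs: L₁L₂ = 11·32·19 = 6688; L₂L₃ = 32·19·35 = 21280; L₃L₄ = 19·35·24 = 15960; L₄L₅ = 35·24·35 = 29400.
Length 3: L₁..L₃: k=1: 0+21280+11·32·35=33600; k=2: 6688+0+11·19·35=14003 → min 14003 | L₂..L₄: k=2: 0+15960+32·19·24=30552; k=3: 21280+0+32·35·24=48160 → min 30552 | L₃..L₅: k=3: 0+29400+19·35·35=52675; k=4: 15960+0+19·24·35=31920 → min 31920.
Length 4: L₁..L₄: k=1: 0+30552+11·32·24=39000; k=2: 6688+15960+11·19·24=27664; k=3: 14003+0+11·35·24=23243 → min 23243 | L₂..L₅: k=2: 0+31920+32·19·35=53200; k=3: 21280+29400+32·35·35=89880; k=4: 30552+0+32·24·35=57432 → min 53200.
Length 5: L₁..L₅: k=1: 0+53200+11·32·35=65520; k=2: 6688+31920+11·19·35=45923; k=3: 14003+29400+11·35·35=56878; k=4: 23243+0+11·24·35=32483 → min 32483.
Optimal order: ((((L₁L₂)L₃)L₄)L₅) with cost 32483.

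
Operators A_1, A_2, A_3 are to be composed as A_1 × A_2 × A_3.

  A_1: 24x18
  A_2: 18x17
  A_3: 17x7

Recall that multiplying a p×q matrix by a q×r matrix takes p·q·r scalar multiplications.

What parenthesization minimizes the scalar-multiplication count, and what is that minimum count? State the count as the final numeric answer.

5166

(A_1 × (A_2 × A_3)): cost 5166.
((A_1 × A_2) × A_3): cost 10200.
Optimal: (A_1 × (A_2 × A_3)) with cost 5166.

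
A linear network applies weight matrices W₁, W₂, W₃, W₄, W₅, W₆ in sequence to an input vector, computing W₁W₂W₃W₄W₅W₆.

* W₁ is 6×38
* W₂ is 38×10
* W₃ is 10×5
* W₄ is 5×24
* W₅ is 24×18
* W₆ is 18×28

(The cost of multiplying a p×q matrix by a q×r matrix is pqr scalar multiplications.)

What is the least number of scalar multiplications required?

Adjacent pairs: W₁W₂ = 6·38·10 = 2280; W₂W₃ = 38·10·5 = 1900; W₃W₄ = 10·5·24 = 1200; W₄W₅ = 5·24·18 = 2160; W₅W₆ = 24·18·28 = 12096.
Length 3: W₁..W₃: k=1: 0+1900+6·38·5=3040; k=2: 2280+0+6·10·5=2580 → min 2580 | W₂..W₄: k=2: 0+1200+38·10·24=10320; k=3: 1900+0+38·5·24=6460 → min 6460 | W₃..W₅: k=3: 0+2160+10·5·18=3060; k=4: 1200+0+10·24·18=5520 → min 3060 | W₄..W₆: k=4: 0+12096+5·24·28=15456; k=5: 2160+0+5·18·28=4680 → min 4680.
Length 4: W₁..W₄: k=1: 0+6460+6·38·24=11932; k=2: 2280+1200+6·10·24=4920; k=3: 2580+0+6·5·24=3300 → min 3300 | W₂..W₅: k=2: 0+3060+38·10·18=9900; k=3: 1900+2160+38·5·18=7480; k=4: 6460+0+38·24·18=22876 → min 7480 | W₃..W₆: k=3: 0+4680+10·5·28=6080; k=4: 1200+12096+10·24·28=20016; k=5: 3060+0+10·18·28=8100 → min 6080.
Length 5: W₁..W₅: k=1: 0+7480+6·38·18=11584; k=2: 2280+3060+6·10·18=6420; k=3: 2580+2160+6·5·18=5280; k=4: 3300+0+6·24·18=5892 → min 5280 | W₂..W₆: k=2: 0+6080+38·10·28=16720; k=3: 1900+4680+38·5·28=11900; k=4: 6460+12096+38·24·28=44092; k=5: 7480+0+38·18·28=26632 → min 11900.
Length 6: W₁..W₆: k=1: 0+11900+6·38·28=18284; k=2: 2280+6080+6·10·28=10040; k=3: 2580+4680+6·5·28=8100; k=4: 3300+12096+6·24·28=19428; k=5: 5280+0+6·18·28=8304 → min 8100.
Optimal order: (((W₁W₂)W₃)((W₄W₅)W₆)) with cost 8100.

8100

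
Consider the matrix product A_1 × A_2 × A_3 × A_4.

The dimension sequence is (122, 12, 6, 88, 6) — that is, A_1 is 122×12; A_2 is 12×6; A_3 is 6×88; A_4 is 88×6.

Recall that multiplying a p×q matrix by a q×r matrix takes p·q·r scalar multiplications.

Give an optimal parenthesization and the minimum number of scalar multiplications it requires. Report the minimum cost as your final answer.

Adjacent pairs: A_1A_2 = 122·12·6 = 8784; A_2A_3 = 12·6·88 = 6336; A_3A_4 = 6·88·6 = 3168.
Length 3: A_1..A_3: k=1: 0+6336+122·12·88=135168; k=2: 8784+0+122·6·88=73200 → min 73200 | A_2..A_4: k=2: 0+3168+12·6·6=3600; k=3: 6336+0+12·88·6=12672 → min 3600.
Length 4: A_1..A_4: k=1: 0+3600+122·12·6=12384; k=2: 8784+3168+122·6·6=16344; k=3: 73200+0+122·88·6=137616 → min 12384.
Optimal parenthesization: (A_1 × (A_2 × (A_3 × A_4))) with cost 12384.

12384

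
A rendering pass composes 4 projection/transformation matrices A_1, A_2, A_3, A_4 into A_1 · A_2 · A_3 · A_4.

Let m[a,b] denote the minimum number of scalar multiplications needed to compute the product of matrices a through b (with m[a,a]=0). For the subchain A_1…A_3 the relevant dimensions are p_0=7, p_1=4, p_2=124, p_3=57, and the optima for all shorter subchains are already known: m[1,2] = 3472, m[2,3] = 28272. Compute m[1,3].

m[1,3] = min over k∈[1,2] of m[1,k]+m[k+1,3]+p_{0}·p_k·p_{3}.
k=1: 0 + 28272 + 7·4·57 = 29868; k=2: 3472 + 0 + 7·124·57 = 52948.
Minimum: 29868 at k=1.

29868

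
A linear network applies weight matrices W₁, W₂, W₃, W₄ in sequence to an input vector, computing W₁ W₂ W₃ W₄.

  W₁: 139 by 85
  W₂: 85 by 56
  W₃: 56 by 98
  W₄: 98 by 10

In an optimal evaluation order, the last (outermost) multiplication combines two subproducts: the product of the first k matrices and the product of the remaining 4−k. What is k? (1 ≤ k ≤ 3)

1

Adjacent pairs: W₁W₂ = 139·85·56 = 661640; W₂W₃ = 85·56·98 = 466480; W₃W₄ = 56·98·10 = 54880.
Length 3: W₁..W₃: k=1: 0+466480+139·85·98=1624350; k=2: 661640+0+139·56·98=1424472 → min 1424472 | W₂..W₄: k=2: 0+54880+85·56·10=102480; k=3: 466480+0+85·98·10=549780 → min 102480.
Top-level splits: k=1: (W₁..W₁)·(W₂..W₄) → 0+102480+139·85·10 = 220630; k=2: (W₁..W₂)·(W₃..W₄) → 661640+54880+139·56·10 = 794360; k=3: (W₁..W₃)·(W₄..W₄) → 1424472+0+139·98·10 = 1560692.
Best split is after W₁, i.e. k = 1.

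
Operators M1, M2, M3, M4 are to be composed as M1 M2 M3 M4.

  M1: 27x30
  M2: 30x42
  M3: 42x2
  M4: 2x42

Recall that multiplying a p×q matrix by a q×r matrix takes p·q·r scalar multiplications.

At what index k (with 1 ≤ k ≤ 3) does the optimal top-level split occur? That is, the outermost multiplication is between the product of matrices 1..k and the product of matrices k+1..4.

Adjacent pairs: M1M2 = 27·30·42 = 34020; M2M3 = 30·42·2 = 2520; M3M4 = 42·2·42 = 3528.
Length 3: M1..M3: k=1: 0+2520+27·30·2=4140; k=2: 34020+0+27·42·2=36288 → min 4140 | M2..M4: k=2: 0+3528+30·42·42=56448; k=3: 2520+0+30·2·42=5040 → min 5040.
Top-level splits: k=1: (M1..M1)·(M2..M4) → 0+5040+27·30·42 = 39060; k=2: (M1..M2)·(M3..M4) → 34020+3528+27·42·42 = 85176; k=3: (M1..M3)·(M4..M4) → 4140+0+27·2·42 = 6408.
Best split is after M3, i.e. k = 3.

3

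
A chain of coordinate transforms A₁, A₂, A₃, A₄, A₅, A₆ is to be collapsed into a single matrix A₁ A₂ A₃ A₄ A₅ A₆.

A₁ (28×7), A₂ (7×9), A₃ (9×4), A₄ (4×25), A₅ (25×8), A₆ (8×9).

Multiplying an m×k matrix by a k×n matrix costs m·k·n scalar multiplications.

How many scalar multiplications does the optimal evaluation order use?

3132

Adjacent pairs: A₁A₂ = 28·7·9 = 1764; A₂A₃ = 7·9·4 = 252; A₃A₄ = 9·4·25 = 900; A₄A₅ = 4·25·8 = 800; A₅A₆ = 25·8·9 = 1800.
Length 3: A₁..A₃: k=1: 0+252+28·7·4=1036; k=2: 1764+0+28·9·4=2772 → min 1036 | A₂..A₄: k=2: 0+900+7·9·25=2475; k=3: 252+0+7·4·25=952 → min 952 | A₃..A₅: k=3: 0+800+9·4·8=1088; k=4: 900+0+9·25·8=2700 → min 1088 | A₄..A₆: k=4: 0+1800+4·25·9=2700; k=5: 800+0+4·8·9=1088 → min 1088.
Length 4: A₁..A₄: k=1: 0+952+28·7·25=5852; k=2: 1764+900+28·9·25=8964; k=3: 1036+0+28·4·25=3836 → min 3836 | A₂..A₅: k=2: 0+1088+7·9·8=1592; k=3: 252+800+7·4·8=1276; k=4: 952+0+7·25·8=2352 → min 1276 | A₃..A₆: k=3: 0+1088+9·4·9=1412; k=4: 900+1800+9·25·9=4725; k=5: 1088+0+9·8·9=1736 → min 1412.
Length 5: A₁..A₅: k=1: 0+1276+28·7·8=2844; k=2: 1764+1088+28·9·8=4868; k=3: 1036+800+28·4·8=2732; k=4: 3836+0+28·25·8=9436 → min 2732 | A₂..A₆: k=2: 0+1412+7·9·9=1979; k=3: 252+1088+7·4·9=1592; k=4: 952+1800+7·25·9=4327; k=5: 1276+0+7·8·9=1780 → min 1592.
Length 6: A₁..A₆: k=1: 0+1592+28·7·9=3356; k=2: 1764+1412+28·9·9=5444; k=3: 1036+1088+28·4·9=3132; k=4: 3836+1800+28·25·9=11936; k=5: 2732+0+28·8·9=4748 → min 3132.
Optimal order: ((A₁ (A₂ A₃)) ((A₄ A₅) A₆)) with cost 3132.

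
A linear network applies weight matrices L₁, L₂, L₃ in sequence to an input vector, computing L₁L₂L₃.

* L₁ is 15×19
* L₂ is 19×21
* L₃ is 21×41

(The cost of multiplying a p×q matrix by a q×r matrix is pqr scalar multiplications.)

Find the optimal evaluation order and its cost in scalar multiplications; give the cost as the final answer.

(L₁(L₂L₃)): cost 28044.
((L₁L₂)L₃): cost 18900.
Optimal: ((L₁L₂)L₃) with cost 18900.

18900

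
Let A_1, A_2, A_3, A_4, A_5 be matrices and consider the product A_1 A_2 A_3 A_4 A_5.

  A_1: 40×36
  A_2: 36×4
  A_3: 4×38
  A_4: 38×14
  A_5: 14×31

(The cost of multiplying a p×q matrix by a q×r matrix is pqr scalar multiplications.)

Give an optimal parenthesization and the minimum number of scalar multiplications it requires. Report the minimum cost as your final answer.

14584

Adjacent pairs: A_1A_2 = 40·36·4 = 5760; A_2A_3 = 36·4·38 = 5472; A_3A_4 = 4·38·14 = 2128; A_4A_5 = 38·14·31 = 16492.
Length 3: A_1..A_3: k=1: 0+5472+40·36·38=60192; k=2: 5760+0+40·4·38=11840 → min 11840 | A_2..A_4: k=2: 0+2128+36·4·14=4144; k=3: 5472+0+36·38·14=24624 → min 4144 | A_3..A_5: k=3: 0+16492+4·38·31=21204; k=4: 2128+0+4·14·31=3864 → min 3864.
Length 4: A_1..A_4: k=1: 0+4144+40·36·14=24304; k=2: 5760+2128+40·4·14=10128; k=3: 11840+0+40·38·14=33120 → min 10128 | A_2..A_5: k=2: 0+3864+36·4·31=8328; k=3: 5472+16492+36·38·31=64372; k=4: 4144+0+36·14·31=19768 → min 8328.
Length 5: A_1..A_5: k=1: 0+8328+40·36·31=52968; k=2: 5760+3864+40·4·31=14584; k=3: 11840+16492+40·38·31=75452; k=4: 10128+0+40·14·31=27488 → min 14584.
Optimal parenthesization: ((A_1 A_2) ((A_3 A_4) A_5)) with cost 14584.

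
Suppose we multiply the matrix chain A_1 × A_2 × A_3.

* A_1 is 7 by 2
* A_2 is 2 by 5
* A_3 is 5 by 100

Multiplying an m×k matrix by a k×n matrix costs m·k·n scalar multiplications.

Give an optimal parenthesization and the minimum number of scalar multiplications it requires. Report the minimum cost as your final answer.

(A_1 × (A_2 × A_3)): cost 2400.
((A_1 × A_2) × A_3): cost 3570.
Optimal: (A_1 × (A_2 × A_3)) with cost 2400.

2400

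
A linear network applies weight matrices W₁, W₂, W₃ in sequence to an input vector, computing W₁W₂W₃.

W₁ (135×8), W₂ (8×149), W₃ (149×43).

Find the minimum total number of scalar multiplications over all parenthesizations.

Order (W₁(W₂W₃)): (W₂W₃): 8×149 by 149×43 → 8×43, cost 8·149·43 = 51256; (W₁(W₂W₃)): 135×8 by 8×43 → 135×43, cost 135·8·43 = 46440; cumulative 97696. Total 97696.
Order ((W₁W₂)W₃): (W₁W₂): 135×8 by 8×149 → 135×149, cost 135·8·149 = 160920; ((W₁W₂)W₃): 135×149 by 149×43 → 135×43, cost 135·149·43 = 864945; cumulative 1025865. Total 1025865.
Minimum: 97696.

97696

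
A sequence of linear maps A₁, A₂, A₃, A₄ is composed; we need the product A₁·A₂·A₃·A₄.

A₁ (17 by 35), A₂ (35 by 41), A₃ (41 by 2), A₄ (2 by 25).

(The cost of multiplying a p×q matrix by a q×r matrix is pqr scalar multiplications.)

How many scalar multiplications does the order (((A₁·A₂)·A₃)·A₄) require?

26639

(A₁·A₂): 17×35 by 35×41 → 17×41, cost 17·35·41 = 24395
((A₁·A₂)·A₃): 17×41 by 41×2 → 17×2, cost 17·41·2 = 1394; cumulative 25789
(((A₁·A₂)·A₃)·A₄): 17×2 by 2×25 → 17×25, cost 17·2·25 = 850; cumulative 26639
Total: 26639 scalar multiplications.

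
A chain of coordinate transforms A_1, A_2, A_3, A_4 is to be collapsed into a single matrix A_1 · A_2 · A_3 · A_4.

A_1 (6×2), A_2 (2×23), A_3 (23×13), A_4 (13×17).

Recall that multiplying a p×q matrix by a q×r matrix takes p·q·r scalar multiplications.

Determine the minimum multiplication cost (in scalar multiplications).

Adjacent pairs: A_1A_2 = 6·2·23 = 276; A_2A_3 = 2·23·13 = 598; A_3A_4 = 23·13·17 = 5083.
Length 3: A_1..A_3: k=1: 0+598+6·2·13=754; k=2: 276+0+6·23·13=2070 → min 754 | A_2..A_4: k=2: 0+5083+2·23·17=5865; k=3: 598+0+2·13·17=1040 → min 1040.
Length 4: A_1..A_4: k=1: 0+1040+6·2·17=1244; k=2: 276+5083+6·23·17=7705; k=3: 754+0+6·13·17=2080 → min 1244.
Optimal order: (A_1 · ((A_2 · A_3) · A_4)) with cost 1244.

1244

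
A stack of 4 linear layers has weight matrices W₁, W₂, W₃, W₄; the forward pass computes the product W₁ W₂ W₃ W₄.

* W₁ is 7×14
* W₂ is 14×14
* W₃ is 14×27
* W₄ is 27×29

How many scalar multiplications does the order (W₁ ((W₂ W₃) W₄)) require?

(W₂ W₃): 14×14 by 14×27 → 14×27, cost 14·14·27 = 5292
((W₂ W₃) W₄): 14×27 by 27×29 → 14×29, cost 14·27·29 = 10962; cumulative 16254
(W₁ ((W₂ W₃) W₄)): 7×14 by 14×29 → 7×29, cost 7·14·29 = 2842; cumulative 19096
Total: 19096 scalar multiplications.

19096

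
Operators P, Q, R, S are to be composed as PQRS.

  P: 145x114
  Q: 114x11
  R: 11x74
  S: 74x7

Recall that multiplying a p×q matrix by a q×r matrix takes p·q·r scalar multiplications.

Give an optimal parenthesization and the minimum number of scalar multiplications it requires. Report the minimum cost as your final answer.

130186

Adjacent pairs: PQ = 145·114·11 = 181830; QR = 114·11·74 = 92796; RS = 11·74·7 = 5698.
Length 3: P..R: k=1: 0+92796+145·114·74=1316016; k=2: 181830+0+145·11·74=299860 → min 299860 | Q..S: k=2: 0+5698+114·11·7=14476; k=3: 92796+0+114·74·7=151848 → min 14476.
Length 4: P..S: k=1: 0+14476+145·114·7=130186; k=2: 181830+5698+145·11·7=198693; k=3: 299860+0+145·74·7=374970 → min 130186.
Optimal parenthesization: (P(Q(RS))) with cost 130186.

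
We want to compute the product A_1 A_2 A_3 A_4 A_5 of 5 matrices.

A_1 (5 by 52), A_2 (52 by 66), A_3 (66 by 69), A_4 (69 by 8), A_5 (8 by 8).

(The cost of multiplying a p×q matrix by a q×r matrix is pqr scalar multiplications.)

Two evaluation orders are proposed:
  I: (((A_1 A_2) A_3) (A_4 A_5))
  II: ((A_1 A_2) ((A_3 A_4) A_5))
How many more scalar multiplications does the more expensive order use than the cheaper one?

Order I = (((A_1 A_2) A_3) (A_4 A_5)): (A_1 A_2): 5×52 by 52×66 → 5×66, cost 5·52·66 = 17160; ((A_1 A_2) A_3): 5×66 by 66×69 → 5×69, cost 5·66·69 = 22770; cumulative 39930; (A_4 A_5): 69×8 by 8×8 → 69×8, cost 69·8·8 = 4416; (((A_1 A_2) A_3) (A_4 A_5)): 5×69 by 69×8 → 5×8, cost 5·69·8 = 2760; cumulative 47106. Total 47106.
Order II = ((A_1 A_2) ((A_3 A_4) A_5)): (A_1 A_2): 5×52 by 52×66 → 5×66, cost 5·52·66 = 17160; (A_3 A_4): 66×69 by 69×8 → 66×8, cost 66·69·8 = 36432; ((A_3 A_4) A_5): 66×8 by 8×8 → 66×8, cost 66·8·8 = 4224; cumulative 40656; ((A_1 A_2) ((A_3 A_4) A_5)): 5×66 by 66×8 → 5×8, cost 5·66·8 = 2640; cumulative 60456. Total 60456.
Difference: |47106 − 60456| = 13350.

13350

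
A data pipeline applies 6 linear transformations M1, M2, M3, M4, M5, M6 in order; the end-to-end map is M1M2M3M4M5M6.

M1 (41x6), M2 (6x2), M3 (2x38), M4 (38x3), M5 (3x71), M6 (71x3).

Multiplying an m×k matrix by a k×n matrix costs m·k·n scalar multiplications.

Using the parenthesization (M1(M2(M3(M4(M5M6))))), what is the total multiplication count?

1983

(M5M6): 3×71 by 71×3 → 3×3, cost 3·71·3 = 639
(M4(M5M6)): 38×3 by 3×3 → 38×3, cost 38·3·3 = 342; cumulative 981
(M3(M4(M5M6))): 2×38 by 38×3 → 2×3, cost 2·38·3 = 228; cumulative 1209
(M2(M3(M4(M5M6)))): 6×2 by 2×3 → 6×3, cost 6·2·3 = 36; cumulative 1245
(M1(M2(M3(M4(M5M6))))): 41×6 by 6×3 → 41×3, cost 41·6·3 = 738; cumulative 1983
Total: 1983 scalar multiplications.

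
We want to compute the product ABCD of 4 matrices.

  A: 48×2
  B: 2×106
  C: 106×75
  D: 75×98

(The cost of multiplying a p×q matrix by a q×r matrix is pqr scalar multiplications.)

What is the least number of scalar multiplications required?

Adjacent pairs: AB = 48·2·106 = 10176; BC = 2·106·75 = 15900; CD = 106·75·98 = 779100.
Length 3: A..C: k=1: 0+15900+48·2·75=23100; k=2: 10176+0+48·106·75=391776 → min 23100 | B..D: k=2: 0+779100+2·106·98=799876; k=3: 15900+0+2·75·98=30600 → min 30600.
Length 4: A..D: k=1: 0+30600+48·2·98=40008; k=2: 10176+779100+48·106·98=1287900; k=3: 23100+0+48·75·98=375900 → min 40008.
Optimal order: (A((BC)D)) with cost 40008.

40008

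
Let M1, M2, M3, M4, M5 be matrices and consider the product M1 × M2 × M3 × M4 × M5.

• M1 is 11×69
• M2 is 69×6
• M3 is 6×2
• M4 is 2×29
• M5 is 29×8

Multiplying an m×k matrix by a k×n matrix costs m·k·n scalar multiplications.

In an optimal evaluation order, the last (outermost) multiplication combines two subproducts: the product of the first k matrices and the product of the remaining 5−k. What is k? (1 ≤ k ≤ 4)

Adjacent pairs: M1M2 = 11·69·6 = 4554; M2M3 = 69·6·2 = 828; M3M4 = 6·2·29 = 348; M4M5 = 2·29·8 = 464.
Length 3: M1..M3: k=1: 0+828+11·69·2=2346; k=2: 4554+0+11·6·2=4686 → min 2346 | M2..M4: k=2: 0+348+69·6·29=12354; k=3: 828+0+69·2·29=4830 → min 4830 | M3..M5: k=3: 0+464+6·2·8=560; k=4: 348+0+6·29·8=1740 → min 560.
Length 4: M1..M4: k=1: 0+4830+11·69·29=26841; k=2: 4554+348+11·6·29=6816; k=3: 2346+0+11·2·29=2984 → min 2984 | M2..M5: k=2: 0+560+69·6·8=3872; k=3: 828+464+69·2·8=2396; k=4: 4830+0+69·29·8=20838 → min 2396.
Top-level splits: k=1: (M1..M1)·(M2..M5) → 0+2396+11·69·8 = 8468; k=2: (M1..M2)·(M3..M5) → 4554+560+11·6·8 = 5642; k=3: (M1..M3)·(M4..M5) → 2346+464+11·2·8 = 2986; k=4: (M1..M4)·(M5..M5) → 2984+0+11·29·8 = 5536.
Best split is after M3, i.e. k = 3.

3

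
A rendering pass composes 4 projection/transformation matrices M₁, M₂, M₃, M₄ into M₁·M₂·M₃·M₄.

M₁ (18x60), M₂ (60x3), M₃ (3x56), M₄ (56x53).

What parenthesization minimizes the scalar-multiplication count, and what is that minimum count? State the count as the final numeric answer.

15006

Adjacent pairs: M₁M₂ = 18·60·3 = 3240; M₂M₃ = 60·3·56 = 10080; M₃M₄ = 3·56·53 = 8904.
Length 3: M₁..M₃: k=1: 0+10080+18·60·56=70560; k=2: 3240+0+18·3·56=6264 → min 6264 | M₂..M₄: k=2: 0+8904+60·3·53=18444; k=3: 10080+0+60·56·53=188160 → min 18444.
Length 4: M₁..M₄: k=1: 0+18444+18·60·53=75684; k=2: 3240+8904+18·3·53=15006; k=3: 6264+0+18·56·53=59688 → min 15006.
Optimal parenthesization: ((M₁·M₂)·(M₃·M₄)) with cost 15006.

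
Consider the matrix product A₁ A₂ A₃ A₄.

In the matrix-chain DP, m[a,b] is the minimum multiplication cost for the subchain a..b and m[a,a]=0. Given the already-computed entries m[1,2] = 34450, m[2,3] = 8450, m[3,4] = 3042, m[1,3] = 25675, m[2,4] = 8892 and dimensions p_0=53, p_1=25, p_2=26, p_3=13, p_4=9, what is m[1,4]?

20817

m[1,4] = min over k∈[1,3] of m[1,k]+m[k+1,4]+p_{0}·p_k·p_{4}.
k=1: 0 + 8892 + 53·25·9 = 20817; k=2: 34450 + 3042 + 53·26·9 = 49894; k=3: 25675 + 0 + 53·13·9 = 31876.
Minimum: 20817 at k=1.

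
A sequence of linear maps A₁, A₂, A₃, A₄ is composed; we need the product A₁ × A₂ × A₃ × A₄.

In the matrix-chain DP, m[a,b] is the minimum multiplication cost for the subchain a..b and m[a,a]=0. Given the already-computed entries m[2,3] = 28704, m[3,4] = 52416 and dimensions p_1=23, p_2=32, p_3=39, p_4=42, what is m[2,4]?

66378

m[2,4] = min over k∈[2,3] of m[2,k]+m[k+1,4]+p_{1}·p_k·p_{4}.
k=2: 0 + 52416 + 23·32·42 = 83328; k=3: 28704 + 0 + 23·39·42 = 66378.
Minimum: 66378 at k=3.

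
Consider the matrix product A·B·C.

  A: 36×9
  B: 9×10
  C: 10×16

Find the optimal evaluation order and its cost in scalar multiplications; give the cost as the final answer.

6624

(A·(B·C)): cost 6624.
((A·B)·C): cost 9000.
Optimal: (A·(B·C)) with cost 6624.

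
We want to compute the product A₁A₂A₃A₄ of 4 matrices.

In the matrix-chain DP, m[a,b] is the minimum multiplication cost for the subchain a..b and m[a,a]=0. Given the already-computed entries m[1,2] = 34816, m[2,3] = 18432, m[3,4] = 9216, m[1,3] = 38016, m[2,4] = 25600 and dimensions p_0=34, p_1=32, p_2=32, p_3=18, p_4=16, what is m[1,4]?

43008

m[1,4] = min over k∈[1,3] of m[1,k]+m[k+1,4]+p_{0}·p_k·p_{4}.
k=1: 0 + 25600 + 34·32·16 = 43008; k=2: 34816 + 9216 + 34·32·16 = 61440; k=3: 38016 + 0 + 34·18·16 = 47808.
Minimum: 43008 at k=1.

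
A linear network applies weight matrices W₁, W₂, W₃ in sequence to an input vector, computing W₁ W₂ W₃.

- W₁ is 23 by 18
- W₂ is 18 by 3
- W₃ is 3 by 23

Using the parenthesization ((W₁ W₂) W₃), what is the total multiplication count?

2829

(W₁ W₂): 23×18 by 18×3 → 23×3, cost 23·18·3 = 1242
((W₁ W₂) W₃): 23×3 by 3×23 → 23×23, cost 23·3·23 = 1587; cumulative 2829
Total: 2829 scalar multiplications.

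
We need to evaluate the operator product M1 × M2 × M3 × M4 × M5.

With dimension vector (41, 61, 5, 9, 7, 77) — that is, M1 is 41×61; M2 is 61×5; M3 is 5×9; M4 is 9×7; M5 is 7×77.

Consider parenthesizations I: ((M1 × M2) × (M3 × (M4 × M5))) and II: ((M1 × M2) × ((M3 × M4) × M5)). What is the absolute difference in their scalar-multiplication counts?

5306

Order I = ((M1 × M2) × (M3 × (M4 × M5))): (M1 × M2): 41×61 by 61×5 → 41×5, cost 41·61·5 = 12505; (M4 × M5): 9×7 by 7×77 → 9×77, cost 9·7·77 = 4851; (M3 × (M4 × M5)): 5×9 by 9×77 → 5×77, cost 5·9·77 = 3465; cumulative 8316; ((M1 × M2) × (M3 × (M4 × M5))): 41×5 by 5×77 → 41×77, cost 41·5·77 = 15785; cumulative 36606. Total 36606.
Order II = ((M1 × M2) × ((M3 × M4) × M5)): (M1 × M2): 41×61 by 61×5 → 41×5, cost 41·61·5 = 12505; (M3 × M4): 5×9 by 9×7 → 5×7, cost 5·9·7 = 315; ((M3 × M4) × M5): 5×7 by 7×77 → 5×77, cost 5·7·77 = 2695; cumulative 3010; ((M1 × M2) × ((M3 × M4) × M5)): 41×5 by 5×77 → 41×77, cost 41·5·77 = 15785; cumulative 31300. Total 31300.
Difference: |36606 − 31300| = 5306.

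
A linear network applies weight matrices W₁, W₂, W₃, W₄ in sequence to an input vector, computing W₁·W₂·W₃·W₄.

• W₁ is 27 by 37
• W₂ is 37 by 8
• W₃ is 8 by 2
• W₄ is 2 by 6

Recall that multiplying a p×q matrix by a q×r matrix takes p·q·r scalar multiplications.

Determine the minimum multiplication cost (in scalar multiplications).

2914

Adjacent pairs: W₁W₂ = 27·37·8 = 7992; W₂W₃ = 37·8·2 = 592; W₃W₄ = 8·2·6 = 96.
Length 3: W₁..W₃: k=1: 0+592+27·37·2=2590; k=2: 7992+0+27·8·2=8424 → min 2590 | W₂..W₄: k=2: 0+96+37·8·6=1872; k=3: 592+0+37·2·6=1036 → min 1036.
Length 4: W₁..W₄: k=1: 0+1036+27·37·6=7030; k=2: 7992+96+27·8·6=9384; k=3: 2590+0+27·2·6=2914 → min 2914.
Optimal order: ((W₁·(W₂·W₃))·W₄) with cost 2914.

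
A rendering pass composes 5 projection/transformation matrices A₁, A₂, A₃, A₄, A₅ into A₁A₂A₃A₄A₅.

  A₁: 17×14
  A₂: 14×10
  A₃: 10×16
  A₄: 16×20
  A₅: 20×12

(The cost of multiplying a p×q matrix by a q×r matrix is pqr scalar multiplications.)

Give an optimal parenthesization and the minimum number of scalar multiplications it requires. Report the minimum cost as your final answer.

10020

Adjacent pairs: A₁A₂ = 17·14·10 = 2380; A₂A₃ = 14·10·16 = 2240; A₃A₄ = 10·16·20 = 3200; A₄A₅ = 16·20·12 = 3840.
Length 3: A₁..A₃: k=1: 0+2240+17·14·16=6048; k=2: 2380+0+17·10·16=5100 → min 5100 | A₂..A₄: k=2: 0+3200+14·10·20=6000; k=3: 2240+0+14·16·20=6720 → min 6000 | A₃..A₅: k=3: 0+3840+10·16·12=5760; k=4: 3200+0+10·20·12=5600 → min 5600.
Length 4: A₁..A₄: k=1: 0+6000+17·14·20=10760; k=2: 2380+3200+17·10·20=8980; k=3: 5100+0+17·16·20=10540 → min 8980 | A₂..A₅: k=2: 0+5600+14·10·12=7280; k=3: 2240+3840+14·16·12=8768; k=4: 6000+0+14·20·12=9360 → min 7280.
Length 5: A₁..A₅: k=1: 0+7280+17·14·12=10136; k=2: 2380+5600+17·10·12=10020; k=3: 5100+3840+17·16·12=12204; k=4: 8980+0+17·20·12=13060 → min 10020.
Optimal parenthesization: ((A₁A₂)((A₃A₄)A₅)) with cost 10020.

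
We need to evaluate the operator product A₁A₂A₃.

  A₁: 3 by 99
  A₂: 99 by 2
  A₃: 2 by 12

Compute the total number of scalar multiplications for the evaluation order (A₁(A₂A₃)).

(A₂A₃): 99×2 by 2×12 → 99×12, cost 99·2·12 = 2376
(A₁(A₂A₃)): 3×99 by 99×12 → 3×12, cost 3·99·12 = 3564; cumulative 5940
Total: 5940 scalar multiplications.

5940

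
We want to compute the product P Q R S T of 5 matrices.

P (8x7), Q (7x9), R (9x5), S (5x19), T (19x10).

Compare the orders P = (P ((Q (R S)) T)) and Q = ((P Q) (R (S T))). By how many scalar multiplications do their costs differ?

Order P = (P ((Q (R S)) T)): (R S): 9×5 by 5×19 → 9×19, cost 9·5·19 = 855; (Q (R S)): 7×9 by 9×19 → 7×19, cost 7·9·19 = 1197; cumulative 2052; ((Q (R S)) T): 7×19 by 19×10 → 7×10, cost 7·19·10 = 1330; cumulative 3382; (P ((Q (R S)) T)): 8×7 by 7×10 → 8×10, cost 8·7·10 = 560; cumulative 3942. Total 3942.
Order Q = ((P Q) (R (S T))): (P Q): 8×7 by 7×9 → 8×9, cost 8·7·9 = 504; (S T): 5×19 by 19×10 → 5×10, cost 5·19·10 = 950; (R (S T)): 9×5 by 5×10 → 9×10, cost 9·5·10 = 450; cumulative 1400; ((P Q) (R (S T))): 8×9 by 9×10 → 8×10, cost 8·9·10 = 720; cumulative 2624. Total 2624.
Difference: |3942 − 2624| = 1318.

1318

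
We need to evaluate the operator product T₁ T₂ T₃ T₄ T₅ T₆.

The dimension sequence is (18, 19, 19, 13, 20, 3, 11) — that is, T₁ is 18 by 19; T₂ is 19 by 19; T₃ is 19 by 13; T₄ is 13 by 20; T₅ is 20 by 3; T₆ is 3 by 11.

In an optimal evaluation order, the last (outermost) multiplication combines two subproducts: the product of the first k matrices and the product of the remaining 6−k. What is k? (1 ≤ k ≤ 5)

Adjacent pairs: T₁T₂ = 18·19·19 = 6498; T₂T₃ = 19·19·13 = 4693; T₃T₄ = 19·13·20 = 4940; T₄T₅ = 13·20·3 = 780; T₅T₆ = 20·3·11 = 660.
Length 3: T₁..T₃: k=1: 0+4693+18·19·13=9139; k=2: 6498+0+18·19·13=10944 → min 9139 | T₂..T₄: k=2: 0+4940+19·19·20=12160; k=3: 4693+0+19·13·20=9633 → min 9633 | T₃..T₅: k=3: 0+780+19·13·3=1521; k=4: 4940+0+19·20·3=6080 → min 1521 | T₄..T₆: k=4: 0+660+13·20·11=3520; k=5: 780+0+13·3·11=1209 → min 1209.
Length 4: T₁..T₄: k=1: 0+9633+18·19·20=16473; k=2: 6498+4940+18·19·20=18278; k=3: 9139+0+18·13·20=13819 → min 13819 | T₂..T₅: k=2: 0+1521+19·19·3=2604; k=3: 4693+780+19·13·3=6214; k=4: 9633+0+19·20·3=10773 → min 2604 | T₃..T₆: k=3: 0+1209+19·13·11=3926; k=4: 4940+660+19·20·11=9780; k=5: 1521+0+19·3·11=2148 → min 2148.
Length 5: T₁..T₅: k=1: 0+2604+18·19·3=3630; k=2: 6498+1521+18·19·3=9045; k=3: 9139+780+18·13·3=10621; k=4: 13819+0+18·20·3=14899 → min 3630 | T₂..T₆: k=2: 0+2148+19·19·11=6119; k=3: 4693+1209+19·13·11=8619; k=4: 9633+660+19·20·11=14473; k=5: 2604+0+19·3·11=3231 → min 3231.
Top-level splits: k=1: (T₁..T₁)·(T₂..T₆) → 0+3231+18·19·11 = 6993; k=2: (T₁..T₂)·(T₃..T₆) → 6498+2148+18·19·11 = 12408; k=3: (T₁..T₃)·(T₄..T₆) → 9139+1209+18·13·11 = 12922; k=4: (T₁..T₄)·(T₅..T₆) → 13819+660+18·20·11 = 18439; k=5: (T₁..T₅)·(T₆..T₆) → 3630+0+18·3·11 = 4224.
Best split is after T₅, i.e. k = 5.

5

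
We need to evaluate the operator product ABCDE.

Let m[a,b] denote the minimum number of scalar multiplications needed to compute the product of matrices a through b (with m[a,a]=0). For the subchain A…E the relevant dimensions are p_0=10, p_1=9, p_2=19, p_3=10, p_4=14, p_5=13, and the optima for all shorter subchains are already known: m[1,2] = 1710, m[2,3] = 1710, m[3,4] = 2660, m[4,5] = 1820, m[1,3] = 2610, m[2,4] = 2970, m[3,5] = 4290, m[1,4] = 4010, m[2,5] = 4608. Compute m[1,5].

5730

m[1,5] = min over k∈[1,4] of m[1,k]+m[k+1,5]+p_{0}·p_k·p_{5}.
k=1: 0 + 4608 + 10·9·13 = 5778; k=2: 1710 + 4290 + 10·19·13 = 8470; k=3: 2610 + 1820 + 10·10·13 = 5730; k=4: 4010 + 0 + 10·14·13 = 5830.
Minimum: 5730 at k=3.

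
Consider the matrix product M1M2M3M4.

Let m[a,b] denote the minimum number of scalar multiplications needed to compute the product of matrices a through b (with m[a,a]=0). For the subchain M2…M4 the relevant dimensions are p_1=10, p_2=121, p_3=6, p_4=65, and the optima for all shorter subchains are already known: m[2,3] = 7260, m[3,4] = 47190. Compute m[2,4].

11160

m[2,4] = min over k∈[2,3] of m[2,k]+m[k+1,4]+p_{1}·p_k·p_{4}.
k=2: 0 + 47190 + 10·121·65 = 125840; k=3: 7260 + 0 + 10·6·65 = 11160.
Minimum: 11160 at k=3.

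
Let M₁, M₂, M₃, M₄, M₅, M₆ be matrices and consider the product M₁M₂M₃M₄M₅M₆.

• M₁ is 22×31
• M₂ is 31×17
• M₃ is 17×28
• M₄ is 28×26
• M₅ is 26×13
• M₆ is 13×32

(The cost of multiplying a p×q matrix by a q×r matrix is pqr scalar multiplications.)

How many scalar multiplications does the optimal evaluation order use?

40521

Adjacent pairs: M₁M₂ = 22·31·17 = 11594; M₂M₃ = 31·17·28 = 14756; M₃M₄ = 17·28·26 = 12376; M₄M₅ = 28·26·13 = 9464; M₅M₆ = 26·13·32 = 10816.
Length 3: M₁..M₃: k=1: 0+14756+22·31·28=33852; k=2: 11594+0+22·17·28=22066 → min 22066 | M₂..M₄: k=2: 0+12376+31·17·26=26078; k=3: 14756+0+31·28·26=37324 → min 26078 | M₃..M₅: k=3: 0+9464+17·28·13=15652; k=4: 12376+0+17·26·13=18122 → min 15652 | M₄..M₆: k=4: 0+10816+28·26·32=34112; k=5: 9464+0+28·13·32=21112 → min 21112.
Length 4: M₁..M₄: k=1: 0+26078+22·31·26=43810; k=2: 11594+12376+22·17·26=33694; k=3: 22066+0+22·28·26=38082 → min 33694 | M₂..M₅: k=2: 0+15652+31·17·13=22503; k=3: 14756+9464+31·28·13=35504; k=4: 26078+0+31·26·13=36556 → min 22503 | M₃..M₆: k=3: 0+21112+17·28·32=36344; k=4: 12376+10816+17·26·32=37336; k=5: 15652+0+17·13·32=22724 → min 22724.
Length 5: M₁..M₅: k=1: 0+22503+22·31·13=31369; k=2: 11594+15652+22·17·13=32108; k=3: 22066+9464+22·28·13=39538; k=4: 33694+0+22·26·13=41130 → min 31369 | M₂..M₆: k=2: 0+22724+31·17·32=39588; k=3: 14756+21112+31·28·32=63644; k=4: 26078+10816+31·26·32=62686; k=5: 22503+0+31·13·32=35399 → min 35399.
Length 6: M₁..M₆: k=1: 0+35399+22·31·32=57223; k=2: 11594+22724+22·17·32=46286; k=3: 22066+21112+22·28·32=62890; k=4: 33694+10816+22·26·32=62814; k=5: 31369+0+22·13·32=40521 → min 40521.
Optimal order: ((M₁(M₂(M₃(M₄M₅))))M₆) with cost 40521.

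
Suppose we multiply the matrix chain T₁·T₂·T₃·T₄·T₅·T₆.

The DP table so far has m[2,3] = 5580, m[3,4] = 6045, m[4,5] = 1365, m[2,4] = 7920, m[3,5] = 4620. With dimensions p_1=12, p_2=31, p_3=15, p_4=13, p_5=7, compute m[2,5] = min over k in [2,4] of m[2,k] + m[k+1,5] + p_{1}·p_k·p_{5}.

m[2,5] = min over k∈[2,4] of m[2,k]+m[k+1,5]+p_{1}·p_k·p_{5}.
k=2: 0 + 4620 + 12·31·7 = 7224; k=3: 5580 + 1365 + 12·15·7 = 8205; k=4: 7920 + 0 + 12·13·7 = 9012.
Minimum: 7224 at k=2.

7224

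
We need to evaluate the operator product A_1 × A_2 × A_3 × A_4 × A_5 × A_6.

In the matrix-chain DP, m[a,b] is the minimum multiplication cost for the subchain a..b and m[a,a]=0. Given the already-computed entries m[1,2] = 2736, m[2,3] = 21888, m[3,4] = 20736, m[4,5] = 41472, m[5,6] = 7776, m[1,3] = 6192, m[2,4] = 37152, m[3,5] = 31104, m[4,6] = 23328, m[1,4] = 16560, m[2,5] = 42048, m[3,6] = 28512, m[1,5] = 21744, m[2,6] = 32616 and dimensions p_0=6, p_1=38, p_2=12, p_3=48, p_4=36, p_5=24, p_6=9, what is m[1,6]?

m[1,6] = min over k∈[1,5] of m[1,k]+m[k+1,6]+p_{0}·p_k·p_{6}.
k=1: 0 + 32616 + 6·38·9 = 34668; k=2: 2736 + 28512 + 6·12·9 = 31896; k=3: 6192 + 23328 + 6·48·9 = 32112; k=4: 16560 + 7776 + 6·36·9 = 26280; k=5: 21744 + 0 + 6·24·9 = 23040.
Minimum: 23040 at k=5.

23040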